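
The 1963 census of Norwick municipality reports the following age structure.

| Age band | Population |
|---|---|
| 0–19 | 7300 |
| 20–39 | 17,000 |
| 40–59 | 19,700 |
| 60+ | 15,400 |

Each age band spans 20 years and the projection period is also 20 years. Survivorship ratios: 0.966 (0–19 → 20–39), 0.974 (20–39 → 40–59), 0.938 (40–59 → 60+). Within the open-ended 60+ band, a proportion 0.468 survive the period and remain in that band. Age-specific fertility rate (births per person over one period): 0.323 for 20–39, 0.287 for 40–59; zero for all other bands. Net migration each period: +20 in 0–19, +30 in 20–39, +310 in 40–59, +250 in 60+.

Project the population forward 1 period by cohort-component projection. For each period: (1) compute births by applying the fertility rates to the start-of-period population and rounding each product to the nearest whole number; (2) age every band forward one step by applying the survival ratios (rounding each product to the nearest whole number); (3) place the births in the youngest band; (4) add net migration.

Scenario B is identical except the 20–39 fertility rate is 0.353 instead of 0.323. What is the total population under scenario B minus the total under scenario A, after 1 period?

510

(Groups numbered youngest = 1 to oldest = 4.)
After projecting period 1:
Births: 17000 * 0.323 = 5491  |  19700 * 0.287 = 5654 → 11145
Group 2: 7300 * 0.966 = 7052
Group 3: 17000 * 0.974 = 16558
Group 4: 19700 * 0.938 + 15400 * 0.468 = 18479 + 7207 = 25686
Net migration: Group 1 + 20 → 11165; Group 2 + 30 → 7082; Group 3 + 310 → 16868; Group 4 + 250 → 25936
End of period: [11165, 7082, 16868, 25936]
Scenario A total after 1 period: 61051
Scenario B projection —
After projecting period 1:
Births: 17000 * 0.353 = 6001  |  19700 * 0.287 = 5654 → 11655
Group 2: 7300 * 0.966 = 7052
Group 3: 17000 * 0.974 = 16558
Group 4: 19700 * 0.938 + 15400 * 0.468 = 18479 + 7207 = 25686
Net migration: Group 1 + 20 → 11675; Group 2 + 30 → 7082; Group 3 + 310 → 16868; Group 4 + 250 → 25936
End of period: [11675, 7082, 16868, 25936]
Scenario B total after 1 period: 61561
Difference B − A = 61561 − 61051 = 510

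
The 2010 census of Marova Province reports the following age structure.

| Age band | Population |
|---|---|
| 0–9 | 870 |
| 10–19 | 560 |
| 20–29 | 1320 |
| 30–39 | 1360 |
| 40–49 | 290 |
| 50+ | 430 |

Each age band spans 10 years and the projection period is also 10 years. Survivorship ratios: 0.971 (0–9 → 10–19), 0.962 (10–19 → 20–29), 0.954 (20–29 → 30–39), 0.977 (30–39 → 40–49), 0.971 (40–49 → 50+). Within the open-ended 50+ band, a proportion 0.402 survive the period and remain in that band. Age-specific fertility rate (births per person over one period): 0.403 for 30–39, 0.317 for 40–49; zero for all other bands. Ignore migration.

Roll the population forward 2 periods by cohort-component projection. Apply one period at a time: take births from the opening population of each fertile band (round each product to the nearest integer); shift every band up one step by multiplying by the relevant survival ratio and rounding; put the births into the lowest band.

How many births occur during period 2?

928

Period 1.
Births: 1360 × 0.403 = 548 ; 290 × 0.317 = 92 ⇒ total 640
10–19: 870 × 0.971 = 845
20–29: 560 × 0.962 = 539
30–39: 1320 × 0.954 = 1259
40–49: 1360 × 0.977 = 1329
50+: 290 × 0.971 + 430 × 0.402 = 282 + 173 = 455
→ [640, 845, 539, 1259, 1329, 455]
Period 2.
Births: 1259 × 0.403 = 507 ; 1329 × 0.317 = 421 ⇒ total 928
10–19: 640 × 0.971 = 621
20–29: 845 × 0.962 = 813
30–39: 539 × 0.954 = 514
40–49: 1259 × 0.977 = 1230
50+: 1329 × 0.971 + 455 × 0.402 = 1290 + 183 = 1473
→ [928, 621, 813, 514, 1230, 1473]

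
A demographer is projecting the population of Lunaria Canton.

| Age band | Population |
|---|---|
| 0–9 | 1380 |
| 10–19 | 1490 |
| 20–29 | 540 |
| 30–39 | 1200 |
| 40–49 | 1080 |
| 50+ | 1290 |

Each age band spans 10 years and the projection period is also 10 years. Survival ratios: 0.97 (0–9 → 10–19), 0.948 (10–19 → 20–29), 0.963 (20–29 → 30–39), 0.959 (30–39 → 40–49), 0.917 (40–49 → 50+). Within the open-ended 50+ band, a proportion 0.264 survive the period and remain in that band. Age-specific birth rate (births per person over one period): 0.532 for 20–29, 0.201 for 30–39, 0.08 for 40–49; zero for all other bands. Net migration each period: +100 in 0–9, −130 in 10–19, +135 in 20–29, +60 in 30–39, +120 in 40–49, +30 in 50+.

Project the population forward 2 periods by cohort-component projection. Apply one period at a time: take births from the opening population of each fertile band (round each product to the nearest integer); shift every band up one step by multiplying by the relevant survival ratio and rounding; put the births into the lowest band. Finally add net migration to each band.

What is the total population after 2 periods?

6769

— Period 1 —
Births: 540 * 0.532 = 287, 1200 * 0.201 = 241, 1080 * 0.08 = 86 — total 614
10–19: 1380 * 0.97 = 1339
20–29: 1490 * 0.948 = 1413
30–39: 540 * 0.963 = 520
40–49: 1200 * 0.959 = 1151
50+: 1080 * 0.917 + 1290 * 0.264 = 990 + 341 = 1331
Net migration: 0–9 + 100 → 714; 10–19 − 130 → 1209; 20–29 + 135 → 1548; 30–39 + 60 → 580; 40–49 + 120 → 1271; 50+ + 30 → 1361
End of period: [714, 1209, 1548, 580, 1271, 1361]
— Period 2 —
Births: 1548 * 0.532 = 824, 580 * 0.201 = 117, 1271 * 0.08 = 102 — total 1043
10–19: 714 * 0.97 = 693
20–29: 1209 * 0.948 = 1146
30–39: 1548 * 0.963 = 1491
40–49: 580 * 0.959 = 556
50+: 1271 * 0.917 + 1361 * 0.264 = 1166 + 359 = 1525
Net migration: 0–9 + 100 → 1143; 10–19 − 130 → 563; 20–29 + 135 → 1281; 30–39 + 60 → 1551; 40–49 + 120 → 676; 50+ + 30 → 1555
End of period: [1143, 563, 1281, 1551, 676, 1555]
Total after period 2: 1143 + 563 + 1281 + 1551 + 676 + 1555 = 6769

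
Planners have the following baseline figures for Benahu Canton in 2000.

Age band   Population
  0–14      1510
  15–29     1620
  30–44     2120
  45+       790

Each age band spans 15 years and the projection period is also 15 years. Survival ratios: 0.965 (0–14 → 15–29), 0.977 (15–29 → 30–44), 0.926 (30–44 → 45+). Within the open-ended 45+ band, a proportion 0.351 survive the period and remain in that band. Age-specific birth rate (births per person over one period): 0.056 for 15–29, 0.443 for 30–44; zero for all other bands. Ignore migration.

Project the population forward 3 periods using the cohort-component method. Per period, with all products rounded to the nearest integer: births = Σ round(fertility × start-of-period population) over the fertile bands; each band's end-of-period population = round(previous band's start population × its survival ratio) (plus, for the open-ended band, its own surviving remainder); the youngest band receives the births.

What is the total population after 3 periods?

4521

After projecting period 1:
Births: 1620 × 0.056 = 91  |  2120 × 0.443 = 939 — total 1030
15–29: 1510 × 0.965 = 1457
30–44: 1620 × 0.977 = 1583
45+: 2120 × 0.926 + 790 × 0.351 = 1963 + 277 = 2240
→ [1030, 1457, 1583, 2240]
After projecting period 2:
Births: 1457 × 0.056 = 82  |  1583 × 0.443 = 701 — total 783
15–29: 1030 × 0.965 = 994
30–44: 1457 × 0.977 = 1423
45+: 1583 × 0.926 + 2240 × 0.351 = 1466 + 786 = 2252
→ [783, 994, 1423, 2252]
After projecting period 3:
Births: 994 × 0.056 = 56  |  1423 × 0.443 = 630 — total 686
15–29: 783 × 0.965 = 756
30–44: 994 × 0.977 = 971
45+: 1423 × 0.926 + 2252 × 0.351 = 1318 + 790 = 2108
→ [686, 756, 971, 2108]
Total after period 3: 686 + 756 + 971 + 2108 = 4521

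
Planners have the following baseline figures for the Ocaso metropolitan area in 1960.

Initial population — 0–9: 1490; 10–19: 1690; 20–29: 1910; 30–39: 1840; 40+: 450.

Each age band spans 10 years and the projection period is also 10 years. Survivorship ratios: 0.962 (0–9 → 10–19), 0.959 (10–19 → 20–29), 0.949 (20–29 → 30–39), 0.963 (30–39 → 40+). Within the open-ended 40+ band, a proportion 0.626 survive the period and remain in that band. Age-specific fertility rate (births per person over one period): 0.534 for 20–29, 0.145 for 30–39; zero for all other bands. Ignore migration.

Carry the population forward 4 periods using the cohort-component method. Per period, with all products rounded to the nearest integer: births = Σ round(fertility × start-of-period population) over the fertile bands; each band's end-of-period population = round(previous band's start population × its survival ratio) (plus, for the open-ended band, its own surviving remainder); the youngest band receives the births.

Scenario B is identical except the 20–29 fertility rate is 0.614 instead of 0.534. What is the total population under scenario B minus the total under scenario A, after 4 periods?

(Bands numbered youngest = 1 to oldest = 5.)
[period 1]
Births: 1910 * 0.534 = 1020, 1840 * 0.145 = 267 → 1287
Band 2: 1490 * 0.962 = 1433
Band 3: 1690 * 0.959 = 1621
Band 4: 1910 * 0.949 = 1813
Band 5: 1840 * 0.963 + 450 * 0.626 = 1772 + 282 = 2054
→ [1287, 1433, 1621, 1813, 2054]
[period 2]
Births: 1621 * 0.534 = 866, 1813 * 0.145 = 263 → 1129
Band 2: 1287 * 0.962 = 1238
Band 3: 1433 * 0.959 = 1374
Band 4: 1621 * 0.949 = 1538
Band 5: 1813 * 0.963 + 2054 * 0.626 = 1746 + 1286 = 3032
→ [1129, 1238, 1374, 1538, 3032]
[period 3]
Births: 1374 * 0.534 = 734, 1538 * 0.145 = 223 → 957
Band 2: 1129 * 0.962 = 1086
Band 3: 1238 * 0.959 = 1187
Band 4: 1374 * 0.949 = 1304
Band 5: 1538 * 0.963 + 3032 * 0.626 = 1481 + 1898 = 3379
→ [957, 1086, 1187, 1304, 3379]
[period 4]
Births: 1187 * 0.534 = 634, 1304 * 0.145 = 189 → 823
Band 2: 957 * 0.962 = 921
Band 3: 1086 * 0.959 = 1041
Band 4: 1187 * 0.949 = 1126
Band 5: 1304 * 0.963 + 3379 * 0.626 = 1256 + 2115 = 3371
→ [823, 921, 1041, 1126, 3371]
Scenario A total after 4 periods: 7282
Scenario B projection —
[period 1]
Births: 1910 * 0.614 = 1173, 1840 * 0.145 = 267 → 1440
Band 2: 1490 * 0.962 = 1433
Band 3: 1690 * 0.959 = 1621
Band 4: 1910 * 0.949 = 1813
Band 5: 1840 * 0.963 + 450 * 0.626 = 1772 + 282 = 2054
→ [1440, 1433, 1621, 1813, 2054]
[period 2]
Births: 1621 * 0.614 = 995, 1813 * 0.145 = 263 → 1258
Band 2: 1440 * 0.962 = 1385
Band 3: 1433 * 0.959 = 1374
Band 4: 1621 * 0.949 = 1538
Band 5: 1813 * 0.963 + 2054 * 0.626 = 1746 + 1286 = 3032
→ [1258, 1385, 1374, 1538, 3032]
[period 3]
Births: 1374 * 0.614 = 844, 1538 * 0.145 = 223 → 1067
Band 2: 1258 * 0.962 = 1210
Band 3: 1385 * 0.959 = 1328
Band 4: 1374 * 0.949 = 1304
Band 5: 1538 * 0.963 + 3032 * 0.626 = 1481 + 1898 = 3379
→ [1067, 1210, 1328, 1304, 3379]
[period 4]
Births: 1328 * 0.614 = 815, 1304 * 0.145 = 189 → 1004
Band 2: 1067 * 0.962 = 1026
Band 3: 1210 * 0.959 = 1160
Band 4: 1328 * 0.949 = 1260
Band 5: 1304 * 0.963 + 3379 * 0.626 = 1256 + 2115 = 3371
→ [1004, 1026, 1160, 1260, 3371]
Scenario B total after 4 periods: 7821
Difference B − A = 7821 − 7282 = 539

539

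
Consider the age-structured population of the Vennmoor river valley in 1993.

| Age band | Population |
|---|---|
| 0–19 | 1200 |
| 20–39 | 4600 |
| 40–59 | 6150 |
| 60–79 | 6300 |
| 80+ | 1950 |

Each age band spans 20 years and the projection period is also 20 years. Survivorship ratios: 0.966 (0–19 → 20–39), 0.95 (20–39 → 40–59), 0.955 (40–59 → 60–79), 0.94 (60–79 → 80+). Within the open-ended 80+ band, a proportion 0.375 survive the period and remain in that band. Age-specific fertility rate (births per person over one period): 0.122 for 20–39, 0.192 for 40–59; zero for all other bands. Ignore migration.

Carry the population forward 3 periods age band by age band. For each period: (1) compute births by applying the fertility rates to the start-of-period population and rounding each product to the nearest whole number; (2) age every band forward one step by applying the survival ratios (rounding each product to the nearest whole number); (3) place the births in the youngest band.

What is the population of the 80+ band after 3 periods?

[period 1]
Births: 4600 × 0.122 = 561  |  6150 × 0.192 = 1181 ⇒ total 1742
20–39: 1200 × 0.966 = 1159
40–59: 4600 × 0.95 = 4370
60–79: 6150 × 0.955 = 5873
80+: 6300 × 0.94 + 1950 × 0.375 = 5922 + 731 = 6653
Population now: 0–19=1742, 20–39=1159, 40–59=4370, 60–79=5873, 80+=6653
[period 2]
Births: 1159 × 0.122 = 141  |  4370 × 0.192 = 839 ⇒ total 980
20–39: 1742 × 0.966 = 1683
40–59: 1159 × 0.95 = 1101
60–79: 4370 × 0.955 = 4173
80+: 5873 × 0.94 + 6653 × 0.375 = 5521 + 2495 = 8016
Population now: 0–19=980, 20–39=1683, 40–59=1101, 60–79=4173, 80+=8016
[period 3]
Births: 1683 × 0.122 = 205  |  1101 × 0.192 = 211 ⇒ total 416
20–39: 980 × 0.966 = 947
40–59: 1683 × 0.95 = 1599
60–79: 1101 × 0.955 = 1051
80+: 4173 × 0.94 + 8016 × 0.375 = 3923 + 3006 = 6929
Population now: 0–19=416, 20–39=947, 40–59=1599, 60–79=1051, 80+=6929

6929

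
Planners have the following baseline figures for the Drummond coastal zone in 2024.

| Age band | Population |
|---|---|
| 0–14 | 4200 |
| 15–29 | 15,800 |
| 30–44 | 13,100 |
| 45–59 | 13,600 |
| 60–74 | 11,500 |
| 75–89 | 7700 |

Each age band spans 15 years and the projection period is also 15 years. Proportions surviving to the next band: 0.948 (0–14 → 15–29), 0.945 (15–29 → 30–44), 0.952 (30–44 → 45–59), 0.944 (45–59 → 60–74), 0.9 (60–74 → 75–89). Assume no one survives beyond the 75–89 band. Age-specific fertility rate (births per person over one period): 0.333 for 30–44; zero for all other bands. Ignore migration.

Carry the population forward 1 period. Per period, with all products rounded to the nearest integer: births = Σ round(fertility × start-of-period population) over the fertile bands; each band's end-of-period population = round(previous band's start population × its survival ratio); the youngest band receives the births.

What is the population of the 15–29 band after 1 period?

3982

Let group 1 be 0–14 through group 6 = 75–89.
After projecting period 1:
Births: 13100 × 0.333 = 4362
Group 2: 4200 × 0.948 = 3982
Group 3: 15800 × 0.945 = 14931
Group 4: 13100 × 0.952 = 12471
Group 5: 13600 × 0.944 = 12838
Group 6: 11500 × 0.9 = 10350
Population now: 0–14=4362, 15–29=3982, 30–44=14931, 45–59=12471, 60–74=12838, 75–89=10350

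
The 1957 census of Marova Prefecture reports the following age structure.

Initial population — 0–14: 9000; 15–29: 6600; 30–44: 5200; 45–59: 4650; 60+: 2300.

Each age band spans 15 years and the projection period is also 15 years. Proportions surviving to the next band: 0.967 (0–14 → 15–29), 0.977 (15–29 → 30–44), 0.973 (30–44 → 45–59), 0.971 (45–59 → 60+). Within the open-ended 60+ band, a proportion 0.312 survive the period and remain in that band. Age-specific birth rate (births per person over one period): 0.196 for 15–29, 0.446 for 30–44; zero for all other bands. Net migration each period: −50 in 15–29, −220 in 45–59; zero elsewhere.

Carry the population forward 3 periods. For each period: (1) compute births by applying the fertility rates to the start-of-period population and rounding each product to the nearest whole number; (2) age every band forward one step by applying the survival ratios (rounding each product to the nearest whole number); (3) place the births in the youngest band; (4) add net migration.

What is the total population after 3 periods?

28041

(Bands numbered youngest = 1 to oldest = 5.)
Period 1.
Births: 6600 × 0.196 = 1294 ; 5200 × 0.446 = 2319 → total 3613
Band 2: 9000 × 0.967 = 8703
Band 3: 6600 × 0.977 = 6448
Band 4: 5200 × 0.973 = 5060
Band 5: 4650 × 0.971 + 2300 × 0.312 = 4515 + 718 = 5233
Net migration: Band 2 − 50 → 8653; Band 4 − 220 → 4840
Giving 3613 / 8653 / 6448 / 4840 / 5233.
Period 2.
Births: 8653 × 0.196 = 1696 ; 6448 × 0.446 = 2876 → total 4572
Band 2: 3613 × 0.967 = 3494
Band 3: 8653 × 0.977 = 8454
Band 4: 6448 × 0.973 = 6274
Band 5: 4840 × 0.971 + 5233 × 0.312 = 4700 + 1633 = 6333
Net migration: Band 2 − 50 → 3444; Band 4 − 220 → 6054
Giving 4572 / 3444 / 8454 / 6054 / 6333.
Period 3.
Births: 3444 × 0.196 = 675 ; 8454 × 0.446 = 3770 → total 4445
Band 2: 4572 × 0.967 = 4421
Band 3: 3444 × 0.977 = 3365
Band 4: 8454 × 0.973 = 8226
Band 5: 6054 × 0.971 + 6333 × 0.312 = 5878 + 1976 = 7854
Net migration: Band 2 − 50 → 4371; Band 4 − 220 → 8006
Giving 4445 / 4371 / 3365 / 8006 / 7854.
Total after period 3: 4445 + 4371 + 3365 + 8006 + 7854 = 28041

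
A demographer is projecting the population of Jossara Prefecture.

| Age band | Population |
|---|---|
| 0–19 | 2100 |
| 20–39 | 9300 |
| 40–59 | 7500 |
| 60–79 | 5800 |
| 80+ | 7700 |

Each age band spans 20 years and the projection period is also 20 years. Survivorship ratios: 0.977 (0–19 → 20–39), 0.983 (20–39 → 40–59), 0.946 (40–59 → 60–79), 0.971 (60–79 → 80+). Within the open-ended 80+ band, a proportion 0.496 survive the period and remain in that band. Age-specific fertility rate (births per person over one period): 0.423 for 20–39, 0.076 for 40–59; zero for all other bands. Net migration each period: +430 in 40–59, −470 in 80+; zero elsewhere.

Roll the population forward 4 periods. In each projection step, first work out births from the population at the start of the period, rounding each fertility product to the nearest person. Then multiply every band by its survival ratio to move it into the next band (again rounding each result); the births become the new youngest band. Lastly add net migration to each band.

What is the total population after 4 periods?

Numbering the groups 1..5 from youngest to oldest:
— Period 1 —
Births: 9300 × 0.423 = 3934, 7500 × 0.076 = 570 → total 4504
Group 2: 2100 × 0.977 = 2052
Group 3: 9300 × 0.983 = 9142
Group 4: 7500 × 0.946 = 7095
Group 5: 5800 × 0.971 + 7700 × 0.496 = 5632 + 3819 = 9451
Net migration: Group 3 + 430 → 9572; Group 5 − 470 → 8981
→ [4504, 2052, 9572, 7095, 8981]
— Period 2 —
Births: 2052 × 0.423 = 868, 9572 × 0.076 = 727 → total 1595
Group 2: 4504 × 0.977 = 4400
Group 3: 2052 × 0.983 = 2017
Group 4: 9572 × 0.946 = 9055
Group 5: 7095 × 0.971 + 8981 × 0.496 = 6889 + 4455 = 11344
Net migration: Group 3 + 430 → 2447; Group 5 − 470 → 10874
→ [1595, 4400, 2447, 9055, 10874]
— Period 3 —
Births: 4400 × 0.423 = 1861, 2447 × 0.076 = 186 → total 2047
Group 2: 1595 × 0.977 = 1558
Group 3: 4400 × 0.983 = 4325
Group 4: 2447 × 0.946 = 2315
Group 5: 9055 × 0.971 + 10874 × 0.496 = 8792 + 5394 = 14186
Net migration: Group 3 + 430 → 4755; Group 5 − 470 → 13716
→ [2047, 1558, 4755, 2315, 13716]
— Period 4 —
Births: 1558 × 0.423 = 659, 4755 × 0.076 = 361 → total 1020
Group 2: 2047 × 0.977 = 2000
Group 3: 1558 × 0.983 = 1532
Group 4: 4755 × 0.946 = 4498
Group 5: 2315 × 0.971 + 13716 × 0.496 = 2248 + 6803 = 9051
Net migration: Group 3 + 430 → 1962; Group 5 − 470 → 8581
→ [1020, 2000, 1962, 4498, 8581]
Total after period 4: 1020 + 2000 + 1962 + 4498 + 8581 = 18061

18061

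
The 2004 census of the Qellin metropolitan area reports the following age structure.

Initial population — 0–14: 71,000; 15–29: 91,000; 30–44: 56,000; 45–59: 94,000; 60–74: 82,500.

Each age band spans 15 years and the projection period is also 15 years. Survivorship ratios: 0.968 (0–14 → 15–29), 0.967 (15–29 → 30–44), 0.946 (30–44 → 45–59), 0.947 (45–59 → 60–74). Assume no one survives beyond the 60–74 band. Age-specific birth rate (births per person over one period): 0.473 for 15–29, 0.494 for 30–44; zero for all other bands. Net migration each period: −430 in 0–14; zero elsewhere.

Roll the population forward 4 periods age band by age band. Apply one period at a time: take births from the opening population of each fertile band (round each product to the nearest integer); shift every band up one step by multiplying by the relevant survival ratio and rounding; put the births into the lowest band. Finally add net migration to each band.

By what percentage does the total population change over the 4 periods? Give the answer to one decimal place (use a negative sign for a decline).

[period 1]
Births: 91000 × 0.473 = 43043 ; 56000 × 0.494 = 27664 — total 70707
15–29: 71000 × 0.968 = 68728
30–44: 91000 × 0.967 = 87997
45–59: 56000 × 0.946 = 52976
60–74: 94000 × 0.947 = 89018
Net migration: 0–14 − 430 → 70277
Giving 70277 / 68728 / 87997 / 52976 / 89018.
[period 2]
Births: 68728 × 0.473 = 32508 ; 87997 × 0.494 = 43471 — total 75979
15–29: 70277 × 0.968 = 68028
30–44: 68728 × 0.967 = 66460
45–59: 87997 × 0.946 = 83245
60–74: 52976 × 0.947 = 50168
Net migration: 0–14 − 430 → 75549
Giving 75549 / 68028 / 66460 / 83245 / 50168.
[period 3]
Births: 68028 × 0.473 = 32177 ; 66460 × 0.494 = 32831 — total 65008
15–29: 75549 × 0.968 = 73131
30–44: 68028 × 0.967 = 65783
45–59: 66460 × 0.946 = 62871
60–74: 83245 × 0.947 = 78833
Net migration: 0–14 − 430 → 64578
Giving 64578 / 73131 / 65783 / 62871 / 78833.
[period 4]
Births: 73131 × 0.473 = 34591 ; 65783 × 0.494 = 32497 — total 67088
15–29: 64578 × 0.968 = 62512
30–44: 73131 × 0.967 = 70718
45–59: 65783 × 0.946 = 62231
60–74: 62871 × 0.947 = 59539
Net migration: 0–14 − 430 → 66658
Giving 66658 / 62512 / 70718 / 62231 / 59539.
Total: 394500 → 321658; change = -72842; percentage change = -18.5%

-18.5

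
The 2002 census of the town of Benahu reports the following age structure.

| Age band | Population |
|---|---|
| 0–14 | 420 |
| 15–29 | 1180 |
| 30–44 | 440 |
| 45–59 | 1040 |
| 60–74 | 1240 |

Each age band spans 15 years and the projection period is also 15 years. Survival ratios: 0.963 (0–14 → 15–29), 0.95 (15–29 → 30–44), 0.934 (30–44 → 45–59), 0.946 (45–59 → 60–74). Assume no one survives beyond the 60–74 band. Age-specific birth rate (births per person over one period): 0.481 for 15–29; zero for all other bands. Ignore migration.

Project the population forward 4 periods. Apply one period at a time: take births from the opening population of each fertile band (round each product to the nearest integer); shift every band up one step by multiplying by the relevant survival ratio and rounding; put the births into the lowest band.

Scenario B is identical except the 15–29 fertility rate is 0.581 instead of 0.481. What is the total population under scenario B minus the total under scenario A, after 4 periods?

[period 1]
Births: 1180 * 0.481 = 568
15–29: 420 * 0.963 = 404
30–44: 1180 * 0.95 = 1121
45–59: 440 * 0.934 = 411
60–74: 1040 * 0.946 = 984
Population now: 0–14=568, 15–29=404, 30–44=1121, 45–59=411, 60–74=984
[period 2]
Births: 404 * 0.481 = 194
15–29: 568 * 0.963 = 547
30–44: 404 * 0.95 = 384
45–59: 1121 * 0.934 = 1047
60–74: 411 * 0.946 = 389
Population now: 0–14=194, 15–29=547, 30–44=384, 45–59=1047, 60–74=389
[period 3]
Births: 547 * 0.481 = 263
15–29: 194 * 0.963 = 187
30–44: 547 * 0.95 = 520
45–59: 384 * 0.934 = 359
60–74: 1047 * 0.946 = 990
Population now: 0–14=263, 15–29=187, 30–44=520, 45–59=359, 60–74=990
[period 4]
Births: 187 * 0.481 = 90
15–29: 263 * 0.963 = 253
30–44: 187 * 0.95 = 178
45–59: 520 * 0.934 = 486
60–74: 359 * 0.946 = 340
Population now: 0–14=90, 15–29=253, 30–44=178, 45–59=486, 60–74=340
Scenario A total after 4 periods: 1347
Scenario B projection —
[period 1]
Births: 1180 * 0.581 = 686
15–29: 420 * 0.963 = 404
30–44: 1180 * 0.95 = 1121
45–59: 440 * 0.934 = 411
60–74: 1040 * 0.946 = 984
Population now: 0–14=686, 15–29=404, 30–44=1121, 45–59=411, 60–74=984
[period 2]
Births: 404 * 0.581 = 235
15–29: 686 * 0.963 = 661
30–44: 404 * 0.95 = 384
45–59: 1121 * 0.934 = 1047
60–74: 411 * 0.946 = 389
Population now: 0–14=235, 15–29=661, 30–44=384, 45–59=1047, 60–74=389
[period 3]
Births: 661 * 0.581 = 384
15–29: 235 * 0.963 = 226
30–44: 661 * 0.95 = 628
45–59: 384 * 0.934 = 359
60–74: 1047 * 0.946 = 990
Population now: 0–14=384, 15–29=226, 30–44=628, 45–59=359, 60–74=990
[period 4]
Births: 226 * 0.581 = 131
15–29: 384 * 0.963 = 370
30–44: 226 * 0.95 = 215
45–59: 628 * 0.934 = 587
60–74: 359 * 0.946 = 340
Population now: 0–14=131, 15–29=370, 30–44=215, 45–59=587, 60–74=340
Scenario B total after 4 periods: 1643
Difference B − A = 1643 − 1347 = 296

296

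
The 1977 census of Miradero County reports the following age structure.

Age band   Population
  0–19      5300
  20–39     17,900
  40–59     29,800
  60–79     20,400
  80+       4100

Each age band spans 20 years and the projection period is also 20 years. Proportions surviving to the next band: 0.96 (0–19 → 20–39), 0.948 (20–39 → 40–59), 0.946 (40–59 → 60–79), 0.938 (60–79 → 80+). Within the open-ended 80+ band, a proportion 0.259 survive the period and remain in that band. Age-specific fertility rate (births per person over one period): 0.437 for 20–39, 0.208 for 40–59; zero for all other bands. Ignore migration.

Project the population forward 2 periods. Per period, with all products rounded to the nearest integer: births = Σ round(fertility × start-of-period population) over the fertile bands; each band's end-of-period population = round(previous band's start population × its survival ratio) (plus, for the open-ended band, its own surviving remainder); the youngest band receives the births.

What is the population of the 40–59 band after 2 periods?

4823

(Groups numbered youngest = 1 to oldest = 5.)
[period 1]
Births: 17900 × 0.437 = 7822  |  29800 × 0.208 = 6198 — total 14020
Group 2: 5300 × 0.96 = 5088
Group 3: 17900 × 0.948 = 16969
Group 4: 29800 × 0.946 = 28191
Group 5: 20400 × 0.938 + 4100 × 0.259 = 19135 + 1062 = 20197
Population now: 0–19=14020, 20–39=5088, 40–59=16969, 60–79=28191, 80+=20197
[period 2]
Births: 5088 × 0.437 = 2223  |  16969 × 0.208 = 3530 — total 5753
Group 2: 14020 × 0.96 = 13459
Group 3: 5088 × 0.948 = 4823
Group 4: 16969 × 0.946 = 16053
Group 5: 28191 × 0.938 + 20197 × 0.259 = 26443 + 5231 = 31674
Population now: 0–19=5753, 20–39=13459, 40–59=4823, 60–79=16053, 80+=31674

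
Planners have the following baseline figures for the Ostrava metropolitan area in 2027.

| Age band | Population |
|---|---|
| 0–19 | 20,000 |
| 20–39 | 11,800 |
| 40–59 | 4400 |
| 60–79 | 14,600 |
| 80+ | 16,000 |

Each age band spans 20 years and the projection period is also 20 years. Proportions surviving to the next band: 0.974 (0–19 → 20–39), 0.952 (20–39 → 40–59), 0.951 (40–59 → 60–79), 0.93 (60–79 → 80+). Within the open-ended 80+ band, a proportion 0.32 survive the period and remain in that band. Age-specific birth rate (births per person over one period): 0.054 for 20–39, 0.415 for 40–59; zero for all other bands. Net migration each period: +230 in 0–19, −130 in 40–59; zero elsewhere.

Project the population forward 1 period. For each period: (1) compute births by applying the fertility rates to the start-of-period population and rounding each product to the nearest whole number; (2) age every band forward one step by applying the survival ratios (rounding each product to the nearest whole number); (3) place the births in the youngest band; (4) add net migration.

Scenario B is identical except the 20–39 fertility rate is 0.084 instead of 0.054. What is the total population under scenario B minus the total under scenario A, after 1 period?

354

(Groups numbered youngest = 1 to oldest = 5.)
[period 1]
Births: 11800 × 0.054 = 637  |  4400 × 0.415 = 1826 — total 2463
Group 2: 20000 × 0.974 = 19480
Group 3: 11800 × 0.952 = 11234
Group 4: 4400 × 0.951 = 4184
Group 5: 14600 × 0.93 + 16000 × 0.32 = 13578 + 5120 = 18698
Net migration: Group 1 + 230 → 2693; Group 3 − 130 → 11104
Population now: 0–19=2693, 20–39=19480, 40–59=11104, 60–79=4184, 80+=18698
Scenario A total after 1 period: 56159
Scenario B projection —
[period 1]
Births: 11800 × 0.084 = 991  |  4400 × 0.415 = 1826 — total 2817
Group 2: 20000 × 0.974 = 19480
Group 3: 11800 × 0.952 = 11234
Group 4: 4400 × 0.951 = 4184
Group 5: 14600 × 0.93 + 16000 × 0.32 = 13578 + 5120 = 18698
Net migration: Group 1 + 230 → 3047; Group 3 − 130 → 11104
Population now: 0–19=3047, 20–39=19480, 40–59=11104, 60–79=4184, 80+=18698
Scenario B total after 1 period: 56513
Difference B − A = 56513 − 56159 = 354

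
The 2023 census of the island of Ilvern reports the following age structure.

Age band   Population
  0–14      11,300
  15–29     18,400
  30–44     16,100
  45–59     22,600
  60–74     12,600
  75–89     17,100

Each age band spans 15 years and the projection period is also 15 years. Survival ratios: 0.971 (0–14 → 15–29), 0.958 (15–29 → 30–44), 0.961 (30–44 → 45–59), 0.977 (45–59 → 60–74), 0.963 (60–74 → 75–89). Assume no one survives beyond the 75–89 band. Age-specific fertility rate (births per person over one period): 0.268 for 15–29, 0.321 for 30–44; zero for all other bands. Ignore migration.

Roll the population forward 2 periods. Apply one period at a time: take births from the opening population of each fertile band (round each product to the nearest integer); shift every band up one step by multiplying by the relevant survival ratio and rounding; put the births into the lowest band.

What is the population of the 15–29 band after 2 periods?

[period 1]
Births: 18400 * 0.268 = 4931 ; 16100 * 0.321 = 5168 → 10099
15–29: 11300 * 0.971 = 10972
30–44: 18400 * 0.958 = 17627
45–59: 16100 * 0.961 = 15472
60–74: 22600 * 0.977 = 22080
75–89: 12600 * 0.963 = 12134
Giving 10099 / 10972 / 17627 / 15472 / 22080 / 12134.
[period 2]
Births: 10972 * 0.268 = 2940 ; 17627 * 0.321 = 5658 → 8598
15–29: 10099 * 0.971 = 9806
30–44: 10972 * 0.958 = 10511
45–59: 17627 * 0.961 = 16940
60–74: 15472 * 0.977 = 15116
75–89: 22080 * 0.963 = 21263
Giving 8598 / 9806 / 10511 / 16940 / 15116 / 21263.

9806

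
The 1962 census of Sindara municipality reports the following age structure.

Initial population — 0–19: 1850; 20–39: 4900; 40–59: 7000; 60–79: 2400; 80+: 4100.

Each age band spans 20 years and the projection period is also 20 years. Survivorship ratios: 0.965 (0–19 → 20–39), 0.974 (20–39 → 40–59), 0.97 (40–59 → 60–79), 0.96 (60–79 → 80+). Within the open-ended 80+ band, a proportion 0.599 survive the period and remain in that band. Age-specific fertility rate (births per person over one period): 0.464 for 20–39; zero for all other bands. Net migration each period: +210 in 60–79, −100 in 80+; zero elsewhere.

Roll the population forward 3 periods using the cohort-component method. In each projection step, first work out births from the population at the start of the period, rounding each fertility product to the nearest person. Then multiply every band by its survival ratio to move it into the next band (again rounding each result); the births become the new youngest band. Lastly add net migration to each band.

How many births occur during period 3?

1018

— Period 1 —
Births: 4900 * 0.464 = 2274
20–39: 1850 * 0.965 = 1785
40–59: 4900 * 0.974 = 4773
60–79: 7000 * 0.97 = 6790
80+: 2400 * 0.96 + 4100 * 0.599 = 2304 + 2456 = 4760
Net migration: 60–79 + 210 → 7000; 80+ − 100 → 4660
→ [2274, 1785, 4773, 7000, 4660]
— Period 2 —
Births: 1785 * 0.464 = 828
20–39: 2274 * 0.965 = 2194
40–59: 1785 * 0.974 = 1739
60–79: 4773 * 0.97 = 4630
80+: 7000 * 0.96 + 4660 * 0.599 = 6720 + 2791 = 9511
Net migration: 60–79 + 210 → 4840; 80+ − 100 → 9411
→ [828, 2194, 1739, 4840, 9411]
— Period 3 —
Births: 2194 * 0.464 = 1018
20–39: 828 * 0.965 = 799
40–59: 2194 * 0.974 = 2137
60–79: 1739 * 0.97 = 1687
80+: 4840 * 0.96 + 9411 * 0.599 = 4646 + 5637 = 10283
Net migration: 60–79 + 210 → 1897; 80+ − 100 → 10183
→ [1018, 799, 2137, 1897, 10183]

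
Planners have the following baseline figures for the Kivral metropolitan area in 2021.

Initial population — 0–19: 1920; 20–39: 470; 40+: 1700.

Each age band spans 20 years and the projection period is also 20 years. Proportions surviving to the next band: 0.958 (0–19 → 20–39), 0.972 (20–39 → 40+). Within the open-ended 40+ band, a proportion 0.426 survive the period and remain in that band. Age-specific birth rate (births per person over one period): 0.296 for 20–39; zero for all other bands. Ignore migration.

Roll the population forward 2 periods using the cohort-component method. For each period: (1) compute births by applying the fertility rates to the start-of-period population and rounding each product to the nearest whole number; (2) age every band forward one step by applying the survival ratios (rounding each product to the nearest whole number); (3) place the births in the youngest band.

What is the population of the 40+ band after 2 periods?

Let group 1 be 0–19 through group 3 = 40+.
Period 1:
Births: 470 × 0.296 = 139
Group 2: 1920 × 0.958 = 1839
Group 3: 470 × 0.972 + 1700 × 0.426 = 457 + 724 = 1181
→ [139, 1839, 1181]
Period 2:
Births: 1839 × 0.296 = 544
Group 2: 139 × 0.958 = 133
Group 3: 1839 × 0.972 + 1181 × 0.426 = 1788 + 503 = 2291
→ [544, 133, 2291]

2291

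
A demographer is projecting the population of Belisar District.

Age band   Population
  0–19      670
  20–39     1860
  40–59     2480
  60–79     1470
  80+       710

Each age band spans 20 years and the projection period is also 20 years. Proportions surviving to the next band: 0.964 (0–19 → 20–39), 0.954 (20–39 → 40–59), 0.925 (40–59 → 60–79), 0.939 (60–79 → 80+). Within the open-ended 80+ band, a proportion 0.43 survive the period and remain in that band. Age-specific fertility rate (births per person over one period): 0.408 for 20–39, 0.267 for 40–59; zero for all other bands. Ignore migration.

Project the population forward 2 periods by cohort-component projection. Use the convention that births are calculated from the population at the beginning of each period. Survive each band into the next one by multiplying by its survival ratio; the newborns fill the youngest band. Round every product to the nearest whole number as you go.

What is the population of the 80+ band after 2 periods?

2879

Period 1:
Births: 1860 * 0.408 = 759 ; 2480 * 0.267 = 662 — total 1421
20–39: 670 * 0.964 = 646
40–59: 1860 * 0.954 = 1774
60–79: 2480 * 0.925 = 2294
80+: 1470 * 0.939 + 710 * 0.43 = 1380 + 305 = 1685
Population now: 0–19=1421, 20–39=646, 40–59=1774, 60–79=2294, 80+=1685
Period 2:
Births: 646 * 0.408 = 264 ; 1774 * 0.267 = 474 — total 738
20–39: 1421 * 0.964 = 1370
40–59: 646 * 0.954 = 616
60–79: 1774 * 0.925 = 1641
80+: 2294 * 0.939 + 1685 * 0.43 = 2154 + 725 = 2879
Population now: 0–19=738, 20–39=1370, 40–59=616, 60–79=1641, 80+=2879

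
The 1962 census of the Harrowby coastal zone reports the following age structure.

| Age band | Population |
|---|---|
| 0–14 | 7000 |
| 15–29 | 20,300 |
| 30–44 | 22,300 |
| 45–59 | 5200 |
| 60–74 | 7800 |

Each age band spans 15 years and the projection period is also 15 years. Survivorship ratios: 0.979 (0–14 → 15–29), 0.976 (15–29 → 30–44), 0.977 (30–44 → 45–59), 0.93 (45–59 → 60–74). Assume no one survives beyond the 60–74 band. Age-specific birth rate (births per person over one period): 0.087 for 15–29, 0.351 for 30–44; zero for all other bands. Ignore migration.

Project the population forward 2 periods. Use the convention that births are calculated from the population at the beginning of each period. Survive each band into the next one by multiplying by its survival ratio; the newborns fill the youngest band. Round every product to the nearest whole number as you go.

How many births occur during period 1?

9593

[period 1]
Births: 20300 * 0.087 = 1766  |  22300 * 0.351 = 7827 → 9593
15–29: 7000 * 0.979 = 6853
30–44: 20300 * 0.976 = 19813
45–59: 22300 * 0.977 = 21787
60–74: 5200 * 0.93 = 4836
Population now: 0–14=9593, 15–29=6853, 30–44=19813, 45–59=21787, 60–74=4836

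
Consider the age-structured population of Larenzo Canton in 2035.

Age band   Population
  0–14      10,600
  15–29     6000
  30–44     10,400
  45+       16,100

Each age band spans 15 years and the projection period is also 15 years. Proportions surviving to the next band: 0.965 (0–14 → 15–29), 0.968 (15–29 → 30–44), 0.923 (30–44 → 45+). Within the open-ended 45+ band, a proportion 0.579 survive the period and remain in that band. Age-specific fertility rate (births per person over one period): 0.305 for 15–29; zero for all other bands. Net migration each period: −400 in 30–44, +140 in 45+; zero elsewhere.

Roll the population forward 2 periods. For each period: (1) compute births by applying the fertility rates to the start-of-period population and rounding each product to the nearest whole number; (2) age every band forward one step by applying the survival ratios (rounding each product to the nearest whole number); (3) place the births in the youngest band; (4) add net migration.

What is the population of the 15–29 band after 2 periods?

1766

(Bands numbered youngest = 1 to oldest = 4.)
— Period 1 —
Births: 6000 × 0.305 = 1830
Band 2: 10600 × 0.965 = 10229
Band 3: 6000 × 0.968 = 5808
Band 4: 10400 × 0.923 + 16100 × 0.579 = 9599 + 9322 = 18921
Net migration: Band 3 − 400 → 5408; Band 4 + 140 → 19061
End of period: [1830, 10229, 5408, 19061]
— Period 2 —
Births: 10229 × 0.305 = 3120
Band 2: 1830 × 0.965 = 1766
Band 3: 10229 × 0.968 = 9902
Band 4: 5408 × 0.923 + 19061 × 0.579 = 4992 + 11036 = 16028
Net migration: Band 3 − 400 → 9502; Band 4 + 140 → 16168
End of period: [3120, 1766, 9502, 16168]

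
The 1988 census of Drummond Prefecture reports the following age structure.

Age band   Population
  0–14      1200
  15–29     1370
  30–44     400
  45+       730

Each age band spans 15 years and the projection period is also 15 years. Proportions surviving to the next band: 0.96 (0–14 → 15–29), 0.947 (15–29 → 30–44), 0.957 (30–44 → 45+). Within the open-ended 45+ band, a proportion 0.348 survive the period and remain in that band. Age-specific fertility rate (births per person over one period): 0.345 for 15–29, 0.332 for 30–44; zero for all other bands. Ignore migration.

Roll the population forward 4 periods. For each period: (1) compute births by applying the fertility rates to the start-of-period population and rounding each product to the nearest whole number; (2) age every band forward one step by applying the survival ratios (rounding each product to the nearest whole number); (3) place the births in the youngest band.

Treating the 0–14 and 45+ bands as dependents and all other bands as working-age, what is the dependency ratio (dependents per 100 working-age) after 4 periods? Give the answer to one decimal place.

Numbering the groups 1..4 from youngest to oldest:
[period 1]
Births: 1370 × 0.345 = 473 ; 400 × 0.332 = 133 → total 606
Group 2: 1200 × 0.96 = 1152
Group 3: 1370 × 0.947 = 1297
Group 4: 400 × 0.957 + 730 × 0.348 = 383 + 254 = 637
Giving 606 / 1152 / 1297 / 637.
[period 2]
Births: 1152 × 0.345 = 397 ; 1297 × 0.332 = 431 → total 828
Group 2: 606 × 0.96 = 582
Group 3: 1152 × 0.947 = 1091
Group 4: 1297 × 0.957 + 637 × 0.348 = 1241 + 222 = 1463
Giving 828 / 582 / 1091 / 1463.
[period 3]
Births: 582 × 0.345 = 201 ; 1091 × 0.332 = 362 → total 563
Group 2: 828 × 0.96 = 795
Group 3: 582 × 0.947 = 551
Group 4: 1091 × 0.957 + 1463 × 0.348 = 1044 + 509 = 1553
Giving 563 / 795 / 551 / 1553.
[period 4]
Births: 795 × 0.345 = 274 ; 551 × 0.332 = 183 → total 457
Group 2: 563 × 0.96 = 540
Group 3: 795 × 0.947 = 753
Group 4: 551 × 0.957 + 1553 × 0.348 = 527 + 540 = 1067
Giving 457 / 540 / 753 / 1067.
Dependents (band 0–14 + band 45+) = 457 + 1067 = 1524; working-age = 1293; ratio = 1524/1293 × 100 = 117.9

117.9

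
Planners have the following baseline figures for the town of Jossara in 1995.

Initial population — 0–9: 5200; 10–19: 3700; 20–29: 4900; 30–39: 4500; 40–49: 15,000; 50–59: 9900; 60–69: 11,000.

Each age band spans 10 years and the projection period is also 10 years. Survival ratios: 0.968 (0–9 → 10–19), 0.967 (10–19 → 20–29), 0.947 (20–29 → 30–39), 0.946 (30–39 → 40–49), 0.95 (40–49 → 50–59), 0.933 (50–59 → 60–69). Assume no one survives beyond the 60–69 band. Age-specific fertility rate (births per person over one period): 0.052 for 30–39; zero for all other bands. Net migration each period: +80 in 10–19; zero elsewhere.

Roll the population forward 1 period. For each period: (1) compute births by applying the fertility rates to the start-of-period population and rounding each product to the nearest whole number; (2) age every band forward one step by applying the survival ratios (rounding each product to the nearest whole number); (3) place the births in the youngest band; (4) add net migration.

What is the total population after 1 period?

41310

— Period 1 —
Births: 4500 * 0.052 = 234
10–19: 5200 * 0.968 = 5034
20–29: 3700 * 0.967 = 3578
30–39: 4900 * 0.947 = 4640
40–49: 4500 * 0.946 = 4257
50–59: 15000 * 0.95 = 14250
60–69: 9900 * 0.933 = 9237
Net migration: 10–19 + 80 → 5114
Giving 234 / 5114 / 3578 / 4640 / 4257 / 14250 / 9237.
Total after period 1: 234 + 5114 + 3578 + 4640 + 4257 + 14250 + 9237 = 41310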